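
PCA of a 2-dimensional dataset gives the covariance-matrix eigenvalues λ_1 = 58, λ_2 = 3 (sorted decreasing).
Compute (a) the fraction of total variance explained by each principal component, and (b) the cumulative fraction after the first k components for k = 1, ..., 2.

Step 1 — total variance = trace(Sigma) = Σ λ_i = 58 + 3 = 61.

Step 2 — fraction explained by component i = λ_i / Σ λ:
  PC1: 58/61 = 0.9508
  PC2: 3/61 = 0.0492

Step 3 — cumulative fraction after k components = (λ_1 + ... + λ_k) / Σ λ:
  k = 1: 58/61 = 0.9508
  k = 2: (58 + 3)/61 = 61/61 = 1

Summary (fraction, with percent):

explained: PC1 0.9508 (95.08%), PC2 0.0492 (4.92%);  cumulative: 0.9508, 1


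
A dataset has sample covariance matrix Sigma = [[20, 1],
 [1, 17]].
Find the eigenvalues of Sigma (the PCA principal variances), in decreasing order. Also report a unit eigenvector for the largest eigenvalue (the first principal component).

Step 1 — characteristic polynomial of 2×2 Sigma:
  det(Sigma - λI) = λ² - trace · λ + det = 0.
  trace = 20 + 17 = 37, det = 20·17 - (1)² = 339.
Step 2 — discriminant:
  Δ = trace² - 4·det = 1369 - 1356 = 13.
Step 3 — eigenvalues:
  λ = (trace ± √Δ)/2 = (37 ± 3.6056)/2,
  λ_1 = 20.3028,  λ_2 = 16.6972.

Step 4 — unit eigenvector for λ_1: solve (Sigma - λ_1 I)v = 0. First row:
  (20 - 20.3028)·v_x + (1)·v_y = 0, i.e. (-0.3028)·v_x + (1)·v_y = 0,
  so v ∝ (b, λ_1 - a) = (1, 0.3028) = u.
  ||u|| = √((1)² + (0.3028)²) = √(1.0917) ≈ 1.0448,
  v_1 = u/||u|| ≈ (0.9571, 0.2898) (||v_1|| = 1).

λ_1 = 20.3028,  λ_2 = 16.6972;  v_1 ≈ (0.9571, 0.2898)


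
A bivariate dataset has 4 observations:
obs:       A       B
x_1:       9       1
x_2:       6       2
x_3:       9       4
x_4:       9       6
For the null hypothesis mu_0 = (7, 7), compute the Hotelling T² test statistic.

Step 1 — sample mean vector:
  mean(A) = (9 + 6 + 9 + 9) / 4 = 33/4 = 8.25
  mean(B) = (1 + 2 + 4 + 6) / 4 = 13/4 = 3.25
  x̄ = (8.25, 3.25),  deviation x̄ - mu_0 = (8.25, 3.25) - (7, 7) = (1.25, -3.75).

Step 2 — sample covariance matrix, S[i,j] = (1/(n-1)) · Σ_k (x_{k,i} - mean_i) · (x_{k,j} - mean_j), divisor n-1 = 3:
  S[A,A] = ((0.75)·(0.75) + (-2.25)·(-2.25) + (0.75)·(0.75) + (0.75)·(0.75)) / 3 = 6.75/3 = 2.25
  S[A,B] = ((0.75)·(-2.25) + (-2.25)·(-1.25) + (0.75)·(0.75) + (0.75)·(2.75)) / 3 = 3.75/3 = 1.25
  S[B,B] = ((-2.25)·(-2.25) + (-1.25)·(-1.25) + (0.75)·(0.75) + (2.75)·(2.75)) / 3 = 14.75/3 = 4.9167
  S = [[2.25, 1.25],
 [1.25, 4.9167]].

Step 3 — invert S. det(S) = 2.25·4.9167 - (1.25)² = 9.5.
  S^{-1} = (1/det) · [[d, -b], [-b, a]] = [[0.5175, -0.1316],
 [-0.1316, 0.2368]].

Step 4 — quadratic form (x̄ - mu_0)^T · S^{-1} · (x̄ - mu_0):
  S^{-1} · (x̄ - mu_0) = (1.1404, -1.0526),
  (x̄ - mu_0)^T · [...] = (1.25)·(1.1404) + (-3.75)·(-1.0526) = 5.3728.

Step 5 — scale by n: T² = 4 · 5.3728 = 21.4912.

T² ≈ 21.4912


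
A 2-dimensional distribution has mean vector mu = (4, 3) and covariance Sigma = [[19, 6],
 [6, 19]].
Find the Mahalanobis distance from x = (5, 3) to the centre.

Step 1 — centre the observation: (x - mu) = (1, 0).

Step 2 — invert Sigma. det(Sigma) = 19·19 - (6)² = 325.
  Sigma^{-1} = (1/det) · [[d, -b], [-b, a]] = [[0.0585, -0.0185],
 [-0.0185, 0.0585]].

Step 3 — form the quadratic (x - mu)^T · Sigma^{-1} · (x - mu):
  Sigma^{-1} · (x - mu) = (0.0585, -0.0185).
  (x - mu)^T · [Sigma^{-1} · (x - mu)] = (1)·(0.0585) + (0)·(-0.0185) = 0.0585.

Step 4 — take square root: d = √(0.0585) ≈ 0.2418.

d(x, mu) = √(0.0585) ≈ 0.2418


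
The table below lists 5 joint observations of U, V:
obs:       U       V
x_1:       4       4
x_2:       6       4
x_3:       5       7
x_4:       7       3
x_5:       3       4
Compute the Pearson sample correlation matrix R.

Step 1 — column means:
  mean(U) = (4 + 6 + 5 + 7 + 3) / 5 = 25/5 = 5
  mean(V) = (4 + 4 + 7 + 3 + 4) / 5 = 22/5 = 4.4

Step 2 — sample variances and covariances s[i,j] = (1/(n-1)) · Σ_k (x_{k,i} - mean_i) · (x_{k,j} - mean_j), with n-1 = 4:
  s[U,U] = ((-1)·(-1) + (1)·(1) + (0)·(0) + (2)·(2) + (-2)·(-2)) / 4 = 10/4 = 2.5
  s[U,V] = ((-1)·(-0.4) + (1)·(-0.4) + (0)·(2.6) + (2)·(-1.4) + (-2)·(-0.4)) / 4 = -2/4 = -0.5
  s[V,V] = ((-0.4)·(-0.4) + (-0.4)·(-0.4) + (2.6)·(2.6) + (-1.4)·(-1.4) + (-0.4)·(-0.4)) / 4 = 9.2/4 = 2.3
  Sample standard deviations s_i = √(s[i,i]):
  s(U) = √(2.5) = 1.5811
  s(V) = √(2.3) = 1.5166

Step 3 — r_{ij} = s_{ij} / (s_i · s_j):
  r[U,U] = 1 (diagonal).
  r[U,V] = -0.5 / (1.5811 · 1.5166) = -0.5 / 2.3979 = -0.2085
  r[V,V] = 1 (diagonal).

R is symmetric with unit diagonal. Assembling:

R = [[1, -0.2085],
 [-0.2085, 1]]


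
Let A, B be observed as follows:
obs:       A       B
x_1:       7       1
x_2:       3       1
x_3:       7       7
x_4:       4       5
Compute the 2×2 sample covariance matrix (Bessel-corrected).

Step 1 — column means:
  mean(A) = (7 + 3 + 7 + 4) / 4 = 21/4 = 5.25
  mean(B) = (1 + 1 + 7 + 5) / 4 = 14/4 = 3.5

Step 2 — sample covariance S[i,j] = (1/(n-1)) · Σ_k (x_{k,i} - mean_i) · (x_{k,j} - mean_j), with n-1 = 3.
  S[A,A] = ((1.75)·(1.75) + (-2.25)·(-2.25) + (1.75)·(1.75) + (-1.25)·(-1.25)) / 3 = 12.75/3 = 4.25
  S[A,B] = ((1.75)·(-2.5) + (-2.25)·(-2.5) + (1.75)·(3.5) + (-1.25)·(1.5)) / 3 = 5.5/3 = 1.8333
  S[B,B] = ((-2.5)·(-2.5) + (-2.5)·(-2.5) + (3.5)·(3.5) + (1.5)·(1.5)) / 3 = 27/3 = 9

S is symmetric (S[j,i] = S[i,j]). Assembling:

S = [[4.25, 1.8333],
 [1.8333, 9]]


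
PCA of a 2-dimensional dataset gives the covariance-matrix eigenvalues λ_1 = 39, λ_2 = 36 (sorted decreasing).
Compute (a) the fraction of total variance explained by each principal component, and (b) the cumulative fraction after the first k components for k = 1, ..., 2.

Step 1 — total variance = trace(Sigma) = Σ λ_i = 39 + 36 = 75.

Step 2 — fraction explained by component i = λ_i / Σ λ:
  PC1: 39/75 = 0.52
  PC2: 36/75 = 0.48

Step 3 — cumulative fraction after k components = (λ_1 + ... + λ_k) / Σ λ:
  k = 1: 39/75 = 0.52
  k = 2: (39 + 36)/75 = 75/75 = 1

Summary (fraction, with percent):

explained: PC1 0.52 (52%), PC2 0.48 (48%);  cumulative: 0.52, 1


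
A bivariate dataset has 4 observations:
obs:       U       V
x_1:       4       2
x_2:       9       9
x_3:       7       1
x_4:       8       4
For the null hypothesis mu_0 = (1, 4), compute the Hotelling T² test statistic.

Step 1 — sample mean vector:
  mean(U) = (4 + 9 + 7 + 8) / 4 = 28/4 = 7
  mean(V) = (2 + 9 + 1 + 4) / 4 = 16/4 = 4
  x̄ = (7, 4),  deviation x̄ - mu_0 = (7, 4) - (1, 4) = (6, 0).

Step 2 — sample covariance matrix, S[i,j] = (1/(n-1)) · Σ_k (x_{k,i} - mean_i) · (x_{k,j} - mean_j), divisor n-1 = 3:
  S[U,U] = ((-3)·(-3) + (2)·(2) + (0)·(0) + (1)·(1)) / 3 = 14/3 = 4.6667
  S[U,V] = ((-3)·(-2) + (2)·(5) + (0)·(-3) + (1)·(0)) / 3 = 16/3 = 5.3333
  S[V,V] = ((-2)·(-2) + (5)·(5) + (-3)·(-3) + (0)·(0)) / 3 = 38/3 = 12.6667
  S = [[4.6667, 5.3333],
 [5.3333, 12.6667]].

Step 3 — invert S. det(S) = 4.6667·12.6667 - (5.3333)² = 30.6667.
  S^{-1} = (1/det) · [[d, -b], [-b, a]] = [[0.413, -0.1739],
 [-0.1739, 0.1522]].

Step 4 — quadratic form (x̄ - mu_0)^T · S^{-1} · (x̄ - mu_0):
  S^{-1} · (x̄ - mu_0) = (2.4783, -1.0435),
  (x̄ - mu_0)^T · [...] = (6)·(2.4783) + (0)·(-1.0435) = 14.8696.

Step 5 — scale by n: T² = 4 · 14.8696 = 59.4783.

T² ≈ 59.4783


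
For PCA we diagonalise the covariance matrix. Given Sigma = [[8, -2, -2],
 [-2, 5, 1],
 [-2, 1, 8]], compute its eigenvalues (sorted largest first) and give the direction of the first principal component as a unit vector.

Step 1 — characteristic polynomial p(λ) = det(λI - Sigma) = λ³ - tr·λ² + c_1·λ - det, where tr = trace, c_1 = sum of the principal 2×2 minors, det = det(Sigma):
  tr = 8 + 5 + 8 = 21,
  c_1 = (8·5 - (-2)²) + (8·8 - (-2)²) + (5·8 - (1)²) = 36 + 60 + 39 = 135,
  det = 8·(5·8 - (1)²) - (-2)·((-2)·8 - (1)·(-2)) + (-2)·((-2)·(1) - 5·(-2)) = 8·(39) - (-2)·(-14) + (-2)·(8) = 268.
  So p(λ) = λ³ - 21λ² + 135λ - 268.
Step 2 — look for an integer root (rational root theorem: any rational root is an integer divisor of 268). Testing λ = 4:
  p(4) = 64 - 336 + 540 - 268 = 0  ✓
  Dividing out (λ - 4): p(λ) = (λ - 4)(λ² - 17λ + 67).
Step 3 — remaining eigenvalues from the quadratic λ² - 17λ + 67 = 0:
  Δ = 17² - 4·67 = 289 - 268 = 21,  λ = (17 ± √21)/2 = (17 ± 4.5826)/2 ≈ 10.7913 or 6.2087.
  Sorted: λ_1 = 10.7913,  λ_2 = 6.2087,  λ_3 = 4  (check: sum = 21 = tr ✓).

Step 4 — unit eigenvector for λ_1 ≈ 10.7913: v spans the null space of (Sigma - λ_1 I), whose rows are
  r_1 = (-2.7913, -2, -2),  r_2 = (-2, -5.7913, 1),  r_3 = (-2, 1, -2.7913).
  v is orthogonal to every row, so take v ∝ r_1 × r_2 = ((-2)·(1) - (-2)·(-5.7913), (-2)·(-2) - (-2.7913)·(1), (-2.7913)·(-5.7913) - (-2)·(-2)) ≈ (-13.5826, 6.7913, 12.1652).
  Rescale (multiply by -1 so the first nonzero entry is positive): u = (13.5826, -6.7913, -12.1652).
  ||u|| = √((13.5826)² + (-6.7913)² + (-12.1652)²) = √(378.5989) ≈ 19.4576,  v_1 = u/||u|| ≈ (0.6981, -0.349, -0.6252) (||v_1|| = 1).

λ_1 = 10.7913,  λ_2 = 6.2087,  λ_3 = 4;  v_1 ≈ (0.6981, -0.349, -0.6252)


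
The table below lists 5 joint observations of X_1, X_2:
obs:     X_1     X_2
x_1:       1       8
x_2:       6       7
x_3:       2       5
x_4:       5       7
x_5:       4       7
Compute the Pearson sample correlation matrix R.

Step 1 — column means:
  mean(X_1) = (1 + 6 + 2 + 5 + 4) / 5 = 18/5 = 3.6
  mean(X_2) = (8 + 7 + 5 + 7 + 7) / 5 = 34/5 = 6.8

Step 2 — sample variances and covariances s[i,j] = (1/(n-1)) · Σ_k (x_{k,i} - mean_i) · (x_{k,j} - mean_j), with n-1 = 4:
  s[X_1,X_1] = ((-2.6)·(-2.6) + (2.4)·(2.4) + (-1.6)·(-1.6) + (1.4)·(1.4) + (0.4)·(0.4)) / 4 = 17.2/4 = 4.3
  s[X_1,X_2] = ((-2.6)·(1.2) + (2.4)·(0.2) + (-1.6)·(-1.8) + (1.4)·(0.2) + (0.4)·(0.2)) / 4 = 0.6/4 = 0.15
  s[X_2,X_2] = ((1.2)·(1.2) + (0.2)·(0.2) + (-1.8)·(-1.8) + (0.2)·(0.2) + (0.2)·(0.2)) / 4 = 4.8/4 = 1.2
  Sample standard deviations s_i = √(s[i,i]):
  s(X_1) = √(4.3) = 2.0736
  s(X_2) = √(1.2) = 1.0954

Step 3 — r_{ij} = s_{ij} / (s_i · s_j):
  r[X_1,X_1] = 1 (diagonal).
  r[X_1,X_2] = 0.15 / (2.0736 · 1.0954) = 0.15 / 2.2716 = 0.066
  r[X_2,X_2] = 1 (diagonal).

R is symmetric with unit diagonal. Assembling:

R = [[1, 0.066],
 [0.066, 1]]


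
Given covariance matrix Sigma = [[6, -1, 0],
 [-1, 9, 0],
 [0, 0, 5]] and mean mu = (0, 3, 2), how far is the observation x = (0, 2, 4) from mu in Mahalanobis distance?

Step 1 — centre the observation: (x - mu) = (0, -1, 2).

Step 2 — invert Sigma (cofactor / det for 3×3, or solve directly):
  Sigma^{-1} = [[0.1698, 0.0189, 0],
 [0.0189, 0.1132, 0],
 [0, 0, 0.2]].

Step 3 — form the quadratic (x - mu)^T · Sigma^{-1} · (x - mu):
  Sigma^{-1} · (x - mu) = (-0.0189, -0.1132, 0.4).
  (x - mu)^T · [Sigma^{-1} · (x - mu)] = (0)·(-0.0189) + (-1)·(-0.1132) + (2)·(0.4) = 0.9132.

Step 4 — take square root: d = √(0.9132) ≈ 0.9556.

d(x, mu) = √(0.9132) ≈ 0.9556


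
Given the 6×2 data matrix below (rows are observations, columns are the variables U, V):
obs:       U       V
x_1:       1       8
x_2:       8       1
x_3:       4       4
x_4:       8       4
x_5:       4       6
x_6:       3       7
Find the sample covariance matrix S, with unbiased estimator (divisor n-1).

Step 1 — column means:
  mean(U) = (1 + 8 + 4 + 8 + 4 + 3) / 6 = 28/6 = 4.6667
  mean(V) = (8 + 1 + 4 + 4 + 6 + 7) / 6 = 30/6 = 5

Step 2 — sample covariance S[i,j] = (1/(n-1)) · Σ_k (x_{k,i} - mean_i) · (x_{k,j} - mean_j), with n-1 = 5.
  S[U,U] = ((-3.6667)·(-3.6667) + (3.3333)·(3.3333) + (-0.6667)·(-0.6667) + (3.3333)·(3.3333) + (-0.6667)·(-0.6667) + (-1.6667)·(-1.6667)) / 5 = 39.3333/5 = 7.8667
  S[U,V] = ((-3.6667)·(3) + (3.3333)·(-4) + (-0.6667)·(-1) + (3.3333)·(-1) + (-0.6667)·(1) + (-1.6667)·(2)) / 5 = -31/5 = -6.2
  S[V,V] = ((3)·(3) + (-4)·(-4) + (-1)·(-1) + (-1)·(-1) + (1)·(1) + (2)·(2)) / 5 = 32/5 = 6.4

S is symmetric (S[j,i] = S[i,j]). Assembling:

S = [[7.8667, -6.2],
 [-6.2, 6.4]]


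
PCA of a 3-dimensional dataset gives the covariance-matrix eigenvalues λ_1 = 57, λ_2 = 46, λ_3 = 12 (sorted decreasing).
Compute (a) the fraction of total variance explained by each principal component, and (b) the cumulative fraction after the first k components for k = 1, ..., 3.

Step 1 — total variance = trace(Sigma) = Σ λ_i = 57 + 46 + 12 = 115.

Step 2 — fraction explained by component i = λ_i / Σ λ:
  PC1: 57/115 = 0.4957
  PC2: 46/115 = 0.4
  PC3: 12/115 = 0.1043

Step 3 — cumulative fraction after k components = (λ_1 + ... + λ_k) / Σ λ:
  k = 1: 57/115 = 0.4957
  k = 2: (57 + 46)/115 = 103/115 = 0.8957
  k = 3: (57 + 46 + 12)/115 = 115/115 = 1

Summary (fraction, with percent):

explained: PC1 0.4957 (49.57%), PC2 0.4 (40%), PC3 0.1043 (10.43%);  cumulative: 0.4957, 0.8957, 1


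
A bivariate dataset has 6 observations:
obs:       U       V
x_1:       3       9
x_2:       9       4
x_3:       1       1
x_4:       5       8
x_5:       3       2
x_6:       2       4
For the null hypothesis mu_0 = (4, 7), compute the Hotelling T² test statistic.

Step 1 — sample mean vector:
  mean(U) = (3 + 9 + 1 + 5 + 3 + 2) / 6 = 23/6 = 3.8333
  mean(V) = (9 + 4 + 1 + 8 + 2 + 4) / 6 = 28/6 = 4.6667
  x̄ = (3.8333, 4.6667),  deviation x̄ - mu_0 = (3.8333, 4.6667) - (4, 7) = (-0.1667, -2.3333).

Step 2 — sample covariance matrix, S[i,j] = (1/(n-1)) · Σ_k (x_{k,i} - mean_i) · (x_{k,j} - mean_j), divisor n-1 = 5:
  S[U,U] = ((-0.8333)·(-0.8333) + (5.1667)·(5.1667) + (-2.8333)·(-2.8333) + (1.1667)·(1.1667) + (-0.8333)·(-0.8333) + (-1.8333)·(-1.8333)) / 5 = 40.8333/5 = 8.1667
  S[U,V] = ((-0.8333)·(4.3333) + (5.1667)·(-0.6667) + (-2.8333)·(-3.6667) + (1.1667)·(3.3333) + (-0.8333)·(-2.6667) + (-1.8333)·(-0.6667)) / 5 = 10.6667/5 = 2.1333
  S[V,V] = ((4.3333)·(4.3333) + (-0.6667)·(-0.6667) + (-3.6667)·(-3.6667) + (3.3333)·(3.3333) + (-2.6667)·(-2.6667) + (-0.6667)·(-0.6667)) / 5 = 51.3333/5 = 10.2667
  S = [[8.1667, 2.1333],
 [2.1333, 10.2667]].

Step 3 — invert S. det(S) = 8.1667·10.2667 - (2.1333)² = 79.2933.
  S^{-1} = (1/det) · [[d, -b], [-b, a]] = [[0.1295, -0.0269],
 [-0.0269, 0.103]].

Step 4 — quadratic form (x̄ - mu_0)^T · S^{-1} · (x̄ - mu_0):
  S^{-1} · (x̄ - mu_0) = (0.0412, -0.2358),
  (x̄ - mu_0)^T · [...] = (-0.1667)·(0.0412) + (-2.3333)·(-0.2358) = 0.5434.

Step 5 — scale by n: T² = 6 · 0.5434 = 3.2605.

T² ≈ 3.2605


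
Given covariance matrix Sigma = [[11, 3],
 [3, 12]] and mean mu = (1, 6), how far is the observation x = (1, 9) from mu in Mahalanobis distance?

Step 1 — centre the observation: (x - mu) = (0, 3).

Step 2 — invert Sigma. det(Sigma) = 11·12 - (3)² = 123.
  Sigma^{-1} = (1/det) · [[d, -b], [-b, a]] = [[0.0976, -0.0244],
 [-0.0244, 0.0894]].

Step 3 — form the quadratic (x - mu)^T · Sigma^{-1} · (x - mu):
  Sigma^{-1} · (x - mu) = (-0.0732, 0.2683).
  (x - mu)^T · [Sigma^{-1} · (x - mu)] = (0)·(-0.0732) + (3)·(0.2683) = 0.8049.

Step 4 — take square root: d = √(0.8049) ≈ 0.8971.

d(x, mu) = √(0.8049) ≈ 0.8971


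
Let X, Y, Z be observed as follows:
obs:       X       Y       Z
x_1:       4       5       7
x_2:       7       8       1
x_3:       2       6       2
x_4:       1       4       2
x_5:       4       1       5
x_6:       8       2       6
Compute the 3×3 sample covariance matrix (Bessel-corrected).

Step 1 — column means:
  mean(X) = (4 + 7 + 2 + 1 + 4 + 8) / 6 = 26/6 = 4.3333
  mean(Y) = (5 + 8 + 6 + 4 + 1 + 2) / 6 = 26/6 = 4.3333
  mean(Z) = (7 + 1 + 2 + 2 + 5 + 6) / 6 = 23/6 = 3.8333

Step 2 — sample covariance S[i,j] = (1/(n-1)) · Σ_k (x_{k,i} - mean_i) · (x_{k,j} - mean_j), with n-1 = 5.
  S[X,X] = ((-0.3333)·(-0.3333) + (2.6667)·(2.6667) + (-2.3333)·(-2.3333) + (-3.3333)·(-3.3333) + (-0.3333)·(-0.3333) + (3.6667)·(3.6667)) / 5 = 37.3333/5 = 7.4667
  S[X,Y] = ((-0.3333)·(0.6667) + (2.6667)·(3.6667) + (-2.3333)·(1.6667) + (-3.3333)·(-0.3333) + (-0.3333)·(-3.3333) + (3.6667)·(-2.3333)) / 5 = -0.6667/5 = -0.1333
  S[X,Z] = ((-0.3333)·(3.1667) + (2.6667)·(-2.8333) + (-2.3333)·(-1.8333) + (-3.3333)·(-1.8333) + (-0.3333)·(1.1667) + (3.6667)·(2.1667)) / 5 = 9.3333/5 = 1.8667
  S[Y,Y] = ((0.6667)·(0.6667) + (3.6667)·(3.6667) + (1.6667)·(1.6667) + (-0.3333)·(-0.3333) + (-3.3333)·(-3.3333) + (-2.3333)·(-2.3333)) / 5 = 33.3333/5 = 6.6667
  S[Y,Z] = ((0.6667)·(3.1667) + (3.6667)·(-2.8333) + (1.6667)·(-1.8333) + (-0.3333)·(-1.8333) + (-3.3333)·(1.1667) + (-2.3333)·(2.1667)) / 5 = -19.6667/5 = -3.9333
  S[Z,Z] = ((3.1667)·(3.1667) + (-2.8333)·(-2.8333) + (-1.8333)·(-1.8333) + (-1.8333)·(-1.8333) + (1.1667)·(1.1667) + (2.1667)·(2.1667)) / 5 = 30.8333/5 = 6.1667

S is symmetric (S[j,i] = S[i,j]). Assembling:

S = [[7.4667, -0.1333, 1.8667],
 [-0.1333, 6.6667, -3.9333],
 [1.8667, -3.9333, 6.1667]]


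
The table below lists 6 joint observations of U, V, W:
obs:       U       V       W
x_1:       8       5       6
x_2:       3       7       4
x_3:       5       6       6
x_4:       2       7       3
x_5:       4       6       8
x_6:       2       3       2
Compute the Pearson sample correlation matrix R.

Step 1 — column means:
  mean(U) = (8 + 3 + 5 + 2 + 4 + 2) / 6 = 24/6 = 4
  mean(V) = (5 + 7 + 6 + 7 + 6 + 3) / 6 = 34/6 = 5.6667
  mean(W) = (6 + 4 + 6 + 3 + 8 + 2) / 6 = 29/6 = 4.8333

Step 2 — sample variances and covariances s[i,j] = (1/(n-1)) · Σ_k (x_{k,i} - mean_i) · (x_{k,j} - mean_j), with n-1 = 5:
  s[U,U] = ((4)·(4) + (-1)·(-1) + (1)·(1) + (-2)·(-2) + (0)·(0) + (-2)·(-2)) / 5 = 26/5 = 5.2
  s[U,V] = ((4)·(-0.6667) + (-1)·(1.3333) + (1)·(0.3333) + (-2)·(1.3333) + (0)·(0.3333) + (-2)·(-2.6667)) / 5 = -1/5 = -0.2
  s[U,W] = ((4)·(1.1667) + (-1)·(-0.8333) + (1)·(1.1667) + (-2)·(-1.8333) + (0)·(3.1667) + (-2)·(-2.8333)) / 5 = 16/5 = 3.2
  s[V,V] = ((-0.6667)·(-0.6667) + (1.3333)·(1.3333) + (0.3333)·(0.3333) + (1.3333)·(1.3333) + (0.3333)·(0.3333) + (-2.6667)·(-2.6667)) / 5 = 11.3333/5 = 2.2667
  s[V,W] = ((-0.6667)·(1.1667) + (1.3333)·(-0.8333) + (0.3333)·(1.1667) + (1.3333)·(-1.8333) + (0.3333)·(3.1667) + (-2.6667)·(-2.8333)) / 5 = 4.6667/5 = 0.9333
  s[W,W] = ((1.1667)·(1.1667) + (-0.8333)·(-0.8333) + (1.1667)·(1.1667) + (-1.8333)·(-1.8333) + (3.1667)·(3.1667) + (-2.8333)·(-2.8333)) / 5 = 24.8333/5 = 4.9667
  Sample standard deviations s_i = √(s[i,i]):
  s(U) = √(5.2) = 2.2804
  s(V) = √(2.2667) = 1.5055
  s(W) = √(4.9667) = 2.2286

Step 3 — r_{ij} = s_{ij} / (s_i · s_j):
  r[U,U] = 1 (diagonal).
  r[U,V] = -0.2 / (2.2804 · 1.5055) = -0.2 / 3.4332 = -0.0583
  r[U,W] = 3.2 / (2.2804 · 2.2286) = 3.2 / 5.082 = 0.6297
  r[V,V] = 1 (diagonal).
  r[V,W] = 0.9333 / (1.5055 · 2.2286) = 0.9333 / 3.3553 = 0.2782
  r[W,W] = 1 (diagonal).

R is symmetric with unit diagonal. Assembling:

R = [[1, -0.0583, 0.6297],
 [-0.0583, 1, 0.2782],
 [0.6297, 0.2782, 1]]


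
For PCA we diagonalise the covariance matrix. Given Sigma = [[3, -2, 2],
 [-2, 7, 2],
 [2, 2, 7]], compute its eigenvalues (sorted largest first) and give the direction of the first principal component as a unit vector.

Step 1 — characteristic polynomial p(λ) = det(λI - Sigma) = λ³ - tr·λ² + c_1·λ - det, where tr = trace, c_1 = sum of the principal 2×2 minors, det = det(Sigma):
  tr = 3 + 7 + 7 = 17,
  c_1 = (3·7 - (-2)²) + (3·7 - (2)²) + (7·7 - (2)²) = 17 + 17 + 45 = 79,
  det = 3·(7·7 - (2)²) - (-2)·((-2)·7 - (2)·(2)) + (2)·((-2)·(2) - 7·(2)) = 3·(45) - (-2)·(-18) + (2)·(-18) = 63.
  So p(λ) = λ³ - 17λ² + 79λ - 63.
Step 2 — look for an integer root (rational root theorem: any rational root is an integer divisor of 63). Testing λ = 1:
  p(1) = 1 - 17 + 79 - 63 = 0  ✓
  Dividing out (λ - 1): p(λ) = (λ - 1)(λ² - 16λ + 63).
Step 3 — remaining eigenvalues from the quadratic λ² - 16λ + 63 = 0:
  Δ = 16² - 4·63 = 256 - 252 = 4,  λ = (16 ± √4)/2 = (16 ± 2)/2 = 9 or 7.
  Sorted: λ_1 = 9,  λ_2 = 7,  λ_3 = 1  (check: sum = 17 = tr ✓).

Step 4 — unit eigenvector for λ_1 = 9: v spans the null space of (Sigma - λ_1 I), whose rows are
  r_1 = (-6, -2, 2),  r_2 = (-2, -2, 2),  r_3 = (2, 2, -2).
  v is orthogonal to every row, so take v ∝ r_1 × r_2 = ((-2)·(2) - (2)·(-2), (2)·(-2) - (-6)·(2), (-6)·(-2) - (-2)·(-2)) = (0, 8, 8).
  Rescale (divide by 8): u = (0, 1, 1).
  ||u|| = √((0)² + (1)² + (1)²) = √(2) ≈ 1.4142,  v_1 = u/||u|| ≈ (0, 0.7071, 0.7071) (||v_1|| = 1).

λ_1 = 9,  λ_2 = 7,  λ_3 = 1;  v_1 ≈ (0, 0.7071, 0.7071)


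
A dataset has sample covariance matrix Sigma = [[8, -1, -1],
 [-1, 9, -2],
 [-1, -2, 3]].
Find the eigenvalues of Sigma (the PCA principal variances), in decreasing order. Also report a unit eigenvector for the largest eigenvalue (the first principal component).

Step 1 — characteristic polynomial p(λ) = det(λI - Sigma) = λ³ - tr·λ² + c_1·λ - det, where tr = trace, c_1 = sum of the principal 2×2 minors, det = det(Sigma):
  tr = 8 + 9 + 3 = 20,
  c_1 = (8·9 - (-1)²) + (8·3 - (-1)²) + (9·3 - (-2)²) = 71 + 23 + 23 = 117,
  det = 8·(9·3 - (-2)²) - (-1)·((-1)·3 - (-2)·(-1)) + (-1)·((-1)·(-2) - 9·(-1)) = 8·(23) - (-1)·(-5) + (-1)·(11) = 168.
  So p(λ) = λ³ - 20λ² + 117λ - 168.
Step 2 — look for an integer root (rational root theorem: any rational root is an integer divisor of 168). Testing λ = 8:
  p(8) = 512 - 1280 + 936 - 168 = 0  ✓
  Dividing out (λ - 8): p(λ) = (λ - 8)(λ² - 12λ + 21).
Step 3 — remaining eigenvalues from the quadratic λ² - 12λ + 21 = 0:
  Δ = 12² - 4·21 = 144 - 84 = 60,  λ = (12 ± √60)/2 = (12 ± 7.746)/2 ≈ 9.873 or 2.127.
  Sorted: λ_1 = 9.873,  λ_2 = 8,  λ_3 = 2.127  (check: sum = 20 = tr ✓).

Step 4 — unit eigenvector for λ_1 ≈ 9.873: v spans the null space of (Sigma - λ_1 I), whose rows are
  r_1 = (-1.873, -1, -1),  r_2 = (-1, -0.873, -2),  r_3 = (-1, -2, -6.873).
  v is orthogonal to every row, so take v ∝ r_1 × r_2 = ((-1)·(-2) - (-1)·(-0.873), (-1)·(-1) - (-1.873)·(-2), (-1.873)·(-0.873) - (-1)·(-1)) ≈ (1.127, -2.746, 0.6351).
  Let u = (1.127, -2.746, 0.6351).
  ||u|| = √((1.127)² + (-2.746)² + (0.6351)²) = √(9.2138) ≈ 3.0354,  v_1 = u/||u|| ≈ (0.3713, -0.9046, 0.2092) (||v_1|| = 1).

λ_1 = 9.873,  λ_2 = 8,  λ_3 = 2.127;  v_1 ≈ (0.3713, -0.9046, 0.2092)


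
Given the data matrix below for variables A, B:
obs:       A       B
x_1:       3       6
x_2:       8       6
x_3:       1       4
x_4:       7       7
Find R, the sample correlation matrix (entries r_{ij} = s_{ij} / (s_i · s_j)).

Step 1 — column means:
  mean(A) = (3 + 8 + 1 + 7) / 4 = 19/4 = 4.75
  mean(B) = (6 + 6 + 4 + 7) / 4 = 23/4 = 5.75

Step 2 — sample variances and covariances s[i,j] = (1/(n-1)) · Σ_k (x_{k,i} - mean_i) · (x_{k,j} - mean_j), with n-1 = 3:
  s[A,A] = ((-1.75)·(-1.75) + (3.25)·(3.25) + (-3.75)·(-3.75) + (2.25)·(2.25)) / 3 = 32.75/3 = 10.9167
  s[A,B] = ((-1.75)·(0.25) + (3.25)·(0.25) + (-3.75)·(-1.75) + (2.25)·(1.25)) / 3 = 9.75/3 = 3.25
  s[B,B] = ((0.25)·(0.25) + (0.25)·(0.25) + (-1.75)·(-1.75) + (1.25)·(1.25)) / 3 = 4.75/3 = 1.5833
  Sample standard deviations s_i = √(s[i,i]):
  s(A) = √(10.9167) = 3.304
  s(B) = √(1.5833) = 1.2583

Step 3 — r_{ij} = s_{ij} / (s_i · s_j):
  r[A,A] = 1 (diagonal).
  r[A,B] = 3.25 / (3.304 · 1.2583) = 3.25 / 4.1575 = 0.7817
  r[B,B] = 1 (diagonal).

R is symmetric with unit diagonal. Assembling:

R = [[1, 0.7817],
 [0.7817, 1]]


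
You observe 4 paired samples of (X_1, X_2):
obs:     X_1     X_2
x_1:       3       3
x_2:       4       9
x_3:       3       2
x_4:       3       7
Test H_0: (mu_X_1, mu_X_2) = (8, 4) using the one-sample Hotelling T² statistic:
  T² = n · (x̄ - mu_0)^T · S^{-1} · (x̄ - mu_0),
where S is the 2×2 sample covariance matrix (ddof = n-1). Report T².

Step 1 — sample mean vector:
  mean(X_1) = (3 + 4 + 3 + 3) / 4 = 13/4 = 3.25
  mean(X_2) = (3 + 9 + 2 + 7) / 4 = 21/4 = 5.25
  x̄ = (3.25, 5.25),  deviation x̄ - mu_0 = (3.25, 5.25) - (8, 4) = (-4.75, 1.25).

Step 2 — sample covariance matrix, S[i,j] = (1/(n-1)) · Σ_k (x_{k,i} - mean_i) · (x_{k,j} - mean_j), divisor n-1 = 3:
  S[X_1,X_1] = ((-0.25)·(-0.25) + (0.75)·(0.75) + (-0.25)·(-0.25) + (-0.25)·(-0.25)) / 3 = 0.75/3 = 0.25
  S[X_1,X_2] = ((-0.25)·(-2.25) + (0.75)·(3.75) + (-0.25)·(-3.25) + (-0.25)·(1.75)) / 3 = 3.75/3 = 1.25
  S[X_2,X_2] = ((-2.25)·(-2.25) + (3.75)·(3.75) + (-3.25)·(-3.25) + (1.75)·(1.75)) / 3 = 32.75/3 = 10.9167
  S = [[0.25, 1.25],
 [1.25, 10.9167]].

Step 3 — invert S. det(S) = 0.25·10.9167 - (1.25)² = 1.1667.
  S^{-1} = (1/det) · [[d, -b], [-b, a]] = [[9.3571, -1.0714],
 [-1.0714, 0.2143]].

Step 4 — quadratic form (x̄ - mu_0)^T · S^{-1} · (x̄ - mu_0):
  S^{-1} · (x̄ - mu_0) = (-45.7857, 5.3571),
  (x̄ - mu_0)^T · [...] = (-4.75)·(-45.7857) + (1.25)·(5.3571) = 224.1786.

Step 5 — scale by n: T² = 4 · 224.1786 = 896.7143.

T² ≈ 896.7143


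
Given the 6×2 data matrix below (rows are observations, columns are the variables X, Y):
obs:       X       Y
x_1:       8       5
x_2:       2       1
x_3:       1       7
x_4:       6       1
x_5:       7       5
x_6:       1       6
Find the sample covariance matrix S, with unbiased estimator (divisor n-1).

Step 1 — column means:
  mean(X) = (8 + 2 + 1 + 6 + 7 + 1) / 6 = 25/6 = 4.1667
  mean(Y) = (5 + 1 + 7 + 1 + 5 + 6) / 6 = 25/6 = 4.1667

Step 2 — sample covariance S[i,j] = (1/(n-1)) · Σ_k (x_{k,i} - mean_i) · (x_{k,j} - mean_j), with n-1 = 5.
  S[X,X] = ((3.8333)·(3.8333) + (-2.1667)·(-2.1667) + (-3.1667)·(-3.1667) + (1.8333)·(1.8333) + (2.8333)·(2.8333) + (-3.1667)·(-3.1667)) / 5 = 50.8333/5 = 10.1667
  S[X,Y] = ((3.8333)·(0.8333) + (-2.1667)·(-3.1667) + (-3.1667)·(2.8333) + (1.8333)·(-3.1667) + (2.8333)·(0.8333) + (-3.1667)·(1.8333)) / 5 = -8.1667/5 = -1.6333
  S[Y,Y] = ((0.8333)·(0.8333) + (-3.1667)·(-3.1667) + (2.8333)·(2.8333) + (-3.1667)·(-3.1667) + (0.8333)·(0.8333) + (1.8333)·(1.8333)) / 5 = 32.8333/5 = 6.5667

S is symmetric (S[j,i] = S[i,j]). Assembling:

S = [[10.1667, -1.6333],
 [-1.6333, 6.5667]]


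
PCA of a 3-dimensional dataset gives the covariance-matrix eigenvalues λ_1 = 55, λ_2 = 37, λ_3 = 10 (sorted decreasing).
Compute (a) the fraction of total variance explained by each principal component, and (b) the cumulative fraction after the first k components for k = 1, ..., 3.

Step 1 — total variance = trace(Sigma) = Σ λ_i = 55 + 37 + 10 = 102.

Step 2 — fraction explained by component i = λ_i / Σ λ:
  PC1: 55/102 = 0.5392
  PC2: 37/102 = 0.3627
  PC3: 10/102 = 0.098

Step 3 — cumulative fraction after k components = (λ_1 + ... + λ_k) / Σ λ:
  k = 1: 55/102 = 0.5392
  k = 2: (55 + 37)/102 = 92/102 = 0.902
  k = 3: (55 + 37 + 10)/102 = 102/102 = 1

Summary (fraction, with percent):

explained: PC1 0.5392 (53.92%), PC2 0.3627 (36.27%), PC3 0.098 (9.8%);  cumulative: 0.5392, 0.902, 1


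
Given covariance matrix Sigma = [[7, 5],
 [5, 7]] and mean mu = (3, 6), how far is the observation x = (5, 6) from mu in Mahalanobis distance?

Step 1 — centre the observation: (x - mu) = (2, 0).

Step 2 — invert Sigma. det(Sigma) = 7·7 - (5)² = 24.
  Sigma^{-1} = (1/det) · [[d, -b], [-b, a]] = [[0.2917, -0.2083],
 [-0.2083, 0.2917]].

Step 3 — form the quadratic (x - mu)^T · Sigma^{-1} · (x - mu):
  Sigma^{-1} · (x - mu) = (0.5833, -0.4167).
  (x - mu)^T · [Sigma^{-1} · (x - mu)] = (2)·(0.5833) + (0)·(-0.4167) = 1.1667.

Step 4 — take square root: d = √(1.1667) ≈ 1.0801.

d(x, mu) = √(1.1667) ≈ 1.0801


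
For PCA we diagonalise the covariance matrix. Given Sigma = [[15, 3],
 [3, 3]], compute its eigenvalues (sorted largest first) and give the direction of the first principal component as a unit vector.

Step 1 — characteristic polynomial of 2×2 Sigma:
  det(Sigma - λI) = λ² - trace · λ + det = 0.
  trace = 15 + 3 = 18, det = 15·3 - (3)² = 36.
Step 2 — discriminant:
  Δ = trace² - 4·det = 324 - 144 = 180.
Step 3 — eigenvalues:
  λ = (trace ± √Δ)/2 = (18 ± 13.4164)/2,
  λ_1 = 15.7082,  λ_2 = 2.2918.

Step 4 — unit eigenvector for λ_1: solve (Sigma - λ_1 I)v = 0. First row:
  (15 - 15.7082)·v_x + (3)·v_y = 0, i.e. (-0.7082)·v_x + (3)·v_y = 0,
  so v ∝ (b, λ_1 - a) = (3, 0.7082) = u.
  ||u|| = √((3)² + (0.7082)²) = √(9.5016) ≈ 3.0825,
  v_1 = u/||u|| ≈ (0.9732, 0.2298) (||v_1|| = 1).

λ_1 = 15.7082,  λ_2 = 2.2918;  v_1 ≈ (0.9732, 0.2298)


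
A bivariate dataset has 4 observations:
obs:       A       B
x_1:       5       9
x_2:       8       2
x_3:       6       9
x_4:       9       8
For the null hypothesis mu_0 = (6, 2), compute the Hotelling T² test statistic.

Step 1 — sample mean vector:
  mean(A) = (5 + 8 + 6 + 9) / 4 = 28/4 = 7
  mean(B) = (9 + 2 + 9 + 8) / 4 = 28/4 = 7
  x̄ = (7, 7),  deviation x̄ - mu_0 = (7, 7) - (6, 2) = (1, 5).

Step 2 — sample covariance matrix, S[i,j] = (1/(n-1)) · Σ_k (x_{k,i} - mean_i) · (x_{k,j} - mean_j), divisor n-1 = 3:
  S[A,A] = ((-2)·(-2) + (1)·(1) + (-1)·(-1) + (2)·(2)) / 3 = 10/3 = 3.3333
  S[A,B] = ((-2)·(2) + (1)·(-5) + (-1)·(2) + (2)·(1)) / 3 = -9/3 = -3
  S[B,B] = ((2)·(2) + (-5)·(-5) + (2)·(2) + (1)·(1)) / 3 = 34/3 = 11.3333
  S = [[3.3333, -3],
 [-3, 11.3333]].

Step 3 — invert S. det(S) = 3.3333·11.3333 - (-3)² = 28.7778.
  S^{-1} = (1/det) · [[d, -b], [-b, a]] = [[0.3938, 0.1042],
 [0.1042, 0.1158]].

Step 4 — quadratic form (x̄ - mu_0)^T · S^{-1} · (x̄ - mu_0):
  S^{-1} · (x̄ - mu_0) = (0.9151, 0.6834),
  (x̄ - mu_0)^T · [...] = (1)·(0.9151) + (5)·(0.6834) = 4.332.

Step 5 — scale by n: T² = 4 · 4.332 = 17.3282.

T² ≈ 17.3282


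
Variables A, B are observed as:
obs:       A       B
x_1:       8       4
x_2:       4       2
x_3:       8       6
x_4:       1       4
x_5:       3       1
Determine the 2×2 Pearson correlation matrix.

Step 1 — column means:
  mean(A) = (8 + 4 + 8 + 1 + 3) / 5 = 24/5 = 4.8
  mean(B) = (4 + 2 + 6 + 4 + 1) / 5 = 17/5 = 3.4

Step 2 — sample variances and covariances s[i,j] = (1/(n-1)) · Σ_k (x_{k,i} - mean_i) · (x_{k,j} - mean_j), with n-1 = 4:
  s[A,A] = ((3.2)·(3.2) + (-0.8)·(-0.8) + (3.2)·(3.2) + (-3.8)·(-3.8) + (-1.8)·(-1.8)) / 4 = 38.8/4 = 9.7
  s[A,B] = ((3.2)·(0.6) + (-0.8)·(-1.4) + (3.2)·(2.6) + (-3.8)·(0.6) + (-1.8)·(-2.4)) / 4 = 13.4/4 = 3.35
  s[B,B] = ((0.6)·(0.6) + (-1.4)·(-1.4) + (2.6)·(2.6) + (0.6)·(0.6) + (-2.4)·(-2.4)) / 4 = 15.2/4 = 3.8
  Sample standard deviations s_i = √(s[i,i]):
  s(A) = √(9.7) = 3.1145
  s(B) = √(3.8) = 1.9494

Step 3 — r_{ij} = s_{ij} / (s_i · s_j):
  r[A,A] = 1 (diagonal).
  r[A,B] = 3.35 / (3.1145 · 1.9494) = 3.35 / 6.0712 = 0.5518
  r[B,B] = 1 (diagonal).

R is symmetric with unit diagonal. Assembling:

R = [[1, 0.5518],
 [0.5518, 1]]


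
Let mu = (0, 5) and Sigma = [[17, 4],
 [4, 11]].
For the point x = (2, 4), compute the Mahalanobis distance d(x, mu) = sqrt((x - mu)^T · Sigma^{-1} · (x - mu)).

Step 1 — centre the observation: (x - mu) = (2, -1).

Step 2 — invert Sigma. det(Sigma) = 17·11 - (4)² = 171.
  Sigma^{-1} = (1/det) · [[d, -b], [-b, a]] = [[0.0643, -0.0234],
 [-0.0234, 0.0994]].

Step 3 — form the quadratic (x - mu)^T · Sigma^{-1} · (x - mu):
  Sigma^{-1} · (x - mu) = (0.152, -0.1462).
  (x - mu)^T · [Sigma^{-1} · (x - mu)] = (2)·(0.152) + (-1)·(-0.1462) = 0.4503.

Step 4 — take square root: d = √(0.4503) ≈ 0.671.

d(x, mu) = √(0.4503) ≈ 0.671


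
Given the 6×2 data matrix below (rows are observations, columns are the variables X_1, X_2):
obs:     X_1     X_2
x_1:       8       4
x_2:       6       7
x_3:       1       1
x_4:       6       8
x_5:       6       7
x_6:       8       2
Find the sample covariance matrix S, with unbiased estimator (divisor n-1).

Step 1 — column means:
  mean(X_1) = (8 + 6 + 1 + 6 + 6 + 8) / 6 = 35/6 = 5.8333
  mean(X_2) = (4 + 7 + 1 + 8 + 7 + 2) / 6 = 29/6 = 4.8333

Step 2 — sample covariance S[i,j] = (1/(n-1)) · Σ_k (x_{k,i} - mean_i) · (x_{k,j} - mean_j), with n-1 = 5.
  S[X_1,X_1] = ((2.1667)·(2.1667) + (0.1667)·(0.1667) + (-4.8333)·(-4.8333) + (0.1667)·(0.1667) + (0.1667)·(0.1667) + (2.1667)·(2.1667)) / 5 = 32.8333/5 = 6.5667
  S[X_1,X_2] = ((2.1667)·(-0.8333) + (0.1667)·(2.1667) + (-4.8333)·(-3.8333) + (0.1667)·(3.1667) + (0.1667)·(2.1667) + (2.1667)·(-2.8333)) / 5 = 11.8333/5 = 2.3667
  S[X_2,X_2] = ((-0.8333)·(-0.8333) + (2.1667)·(2.1667) + (-3.8333)·(-3.8333) + (3.1667)·(3.1667) + (2.1667)·(2.1667) + (-2.8333)·(-2.8333)) / 5 = 42.8333/5 = 8.5667

S is symmetric (S[j,i] = S[i,j]). Assembling:

S = [[6.5667, 2.3667],
 [2.3667, 8.5667]]


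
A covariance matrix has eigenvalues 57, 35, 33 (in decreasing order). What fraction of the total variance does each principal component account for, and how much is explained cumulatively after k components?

Step 1 — total variance = trace(Sigma) = Σ λ_i = 57 + 35 + 33 = 125.

Step 2 — fraction explained by component i = λ_i / Σ λ:
  PC1: 57/125 = 0.456
  PC2: 35/125 = 0.28
  PC3: 33/125 = 0.264

Step 3 — cumulative fraction after k components = (λ_1 + ... + λ_k) / Σ λ:
  k = 1: 57/125 = 0.456
  k = 2: (57 + 35)/125 = 92/125 = 0.736
  k = 3: (57 + 35 + 33)/125 = 125/125 = 1

Summary (fraction, with percent):

explained: PC1 0.456 (45.6%), PC2 0.28 (28%), PC3 0.264 (26.4%);  cumulative: 0.456, 0.736, 1


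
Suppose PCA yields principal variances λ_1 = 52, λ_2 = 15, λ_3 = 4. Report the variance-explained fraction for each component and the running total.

Step 1 — total variance = trace(Sigma) = Σ λ_i = 52 + 15 + 4 = 71.

Step 2 — fraction explained by component i = λ_i / Σ λ:
  PC1: 52/71 = 0.7324
  PC2: 15/71 = 0.2113
  PC3: 4/71 = 0.0563

Step 3 — cumulative fraction after k components = (λ_1 + ... + λ_k) / Σ λ:
  k = 1: 52/71 = 0.7324
  k = 2: (52 + 15)/71 = 67/71 = 0.9437
  k = 3: (52 + 15 + 4)/71 = 71/71 = 1

Summary (fraction, with percent):

explained: PC1 0.7324 (73.24%), PC2 0.2113 (21.13%), PC3 0.0563 (5.63%);  cumulative: 0.7324, 0.9437, 1


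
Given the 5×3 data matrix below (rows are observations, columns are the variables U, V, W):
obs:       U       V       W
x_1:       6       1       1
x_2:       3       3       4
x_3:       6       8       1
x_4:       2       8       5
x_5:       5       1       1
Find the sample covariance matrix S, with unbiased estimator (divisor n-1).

Step 1 — column means:
  mean(U) = (6 + 3 + 6 + 2 + 5) / 5 = 22/5 = 4.4
  mean(V) = (1 + 3 + 8 + 8 + 1) / 5 = 21/5 = 4.2
  mean(W) = (1 + 4 + 1 + 5 + 1) / 5 = 12/5 = 2.4

Step 2 — sample covariance S[i,j] = (1/(n-1)) · Σ_k (x_{k,i} - mean_i) · (x_{k,j} - mean_j), with n-1 = 4.
  S[U,U] = ((1.6)·(1.6) + (-1.4)·(-1.4) + (1.6)·(1.6) + (-2.4)·(-2.4) + (0.6)·(0.6)) / 4 = 13.2/4 = 3.3
  S[U,V] = ((1.6)·(-3.2) + (-1.4)·(-1.2) + (1.6)·(3.8) + (-2.4)·(3.8) + (0.6)·(-3.2)) / 4 = -8.4/4 = -2.1
  S[U,W] = ((1.6)·(-1.4) + (-1.4)·(1.6) + (1.6)·(-1.4) + (-2.4)·(2.6) + (0.6)·(-1.4)) / 4 = -13.8/4 = -3.45
  S[V,V] = ((-3.2)·(-3.2) + (-1.2)·(-1.2) + (3.8)·(3.8) + (3.8)·(3.8) + (-3.2)·(-3.2)) / 4 = 50.8/4 = 12.7
  S[V,W] = ((-3.2)·(-1.4) + (-1.2)·(1.6) + (3.8)·(-1.4) + (3.8)·(2.6) + (-3.2)·(-1.4)) / 4 = 11.6/4 = 2.9
  S[W,W] = ((-1.4)·(-1.4) + (1.6)·(1.6) + (-1.4)·(-1.4) + (2.6)·(2.6) + (-1.4)·(-1.4)) / 4 = 15.2/4 = 3.8

S is symmetric (S[j,i] = S[i,j]). Assembling:

S = [[3.3, -2.1, -3.45],
 [-2.1, 12.7, 2.9],
 [-3.45, 2.9, 3.8]]


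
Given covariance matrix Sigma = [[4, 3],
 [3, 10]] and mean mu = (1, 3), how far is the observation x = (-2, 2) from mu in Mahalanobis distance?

Step 1 — centre the observation: (x - mu) = (-3, -1).

Step 2 — invert Sigma. det(Sigma) = 4·10 - (3)² = 31.
  Sigma^{-1} = (1/det) · [[d, -b], [-b, a]] = [[0.3226, -0.0968],
 [-0.0968, 0.129]].

Step 3 — form the quadratic (x - mu)^T · Sigma^{-1} · (x - mu):
  Sigma^{-1} · (x - mu) = (-0.871, 0.1613).
  (x - mu)^T · [Sigma^{-1} · (x - mu)] = (-3)·(-0.871) + (-1)·(0.1613) = 2.4516.

Step 4 — take square root: d = √(2.4516) ≈ 1.5658.

d(x, mu) = √(2.4516) ≈ 1.5658


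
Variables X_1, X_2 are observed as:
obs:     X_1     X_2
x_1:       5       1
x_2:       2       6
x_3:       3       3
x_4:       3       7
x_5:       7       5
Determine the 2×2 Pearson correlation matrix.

Step 1 — column means:
  mean(X_1) = (5 + 2 + 3 + 3 + 7) / 5 = 20/5 = 4
  mean(X_2) = (1 + 6 + 3 + 7 + 5) / 5 = 22/5 = 4.4

Step 2 — sample variances and covariances s[i,j] = (1/(n-1)) · Σ_k (x_{k,i} - mean_i) · (x_{k,j} - mean_j), with n-1 = 4:
  s[X_1,X_1] = ((1)·(1) + (-2)·(-2) + (-1)·(-1) + (-1)·(-1) + (3)·(3)) / 4 = 16/4 = 4
  s[X_1,X_2] = ((1)·(-3.4) + (-2)·(1.6) + (-1)·(-1.4) + (-1)·(2.6) + (3)·(0.6)) / 4 = -6/4 = -1.5
  s[X_2,X_2] = ((-3.4)·(-3.4) + (1.6)·(1.6) + (-1.4)·(-1.4) + (2.6)·(2.6) + (0.6)·(0.6)) / 4 = 23.2/4 = 5.8
  Sample standard deviations s_i = √(s[i,i]):
  s(X_1) = √(4) = 2
  s(X_2) = √(5.8) = 2.4083

Step 3 — r_{ij} = s_{ij} / (s_i · s_j):
  r[X_1,X_1] = 1 (diagonal).
  r[X_1,X_2] = -1.5 / (2 · 2.4083) = -1.5 / 4.8166 = -0.3114
  r[X_2,X_2] = 1 (diagonal).

R is symmetric with unit diagonal. Assembling:

R = [[1, -0.3114],
 [-0.3114, 1]]


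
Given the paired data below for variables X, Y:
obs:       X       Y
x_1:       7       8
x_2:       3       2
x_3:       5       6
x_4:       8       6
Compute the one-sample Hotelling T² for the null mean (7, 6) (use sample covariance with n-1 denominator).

Step 1 — sample mean vector:
  mean(X) = (7 + 3 + 5 + 8) / 4 = 23/4 = 5.75
  mean(Y) = (8 + 2 + 6 + 6) / 4 = 22/4 = 5.5
  x̄ = (5.75, 5.5),  deviation x̄ - mu_0 = (5.75, 5.5) - (7, 6) = (-1.25, -0.5).

Step 2 — sample covariance matrix, S[i,j] = (1/(n-1)) · Σ_k (x_{k,i} - mean_i) · (x_{k,j} - mean_j), divisor n-1 = 3:
  S[X,X] = ((1.25)·(1.25) + (-2.75)·(-2.75) + (-0.75)·(-0.75) + (2.25)·(2.25)) / 3 = 14.75/3 = 4.9167
  S[X,Y] = ((1.25)·(2.5) + (-2.75)·(-3.5) + (-0.75)·(0.5) + (2.25)·(0.5)) / 3 = 13.5/3 = 4.5
  S[Y,Y] = ((2.5)·(2.5) + (-3.5)·(-3.5) + (0.5)·(0.5) + (0.5)·(0.5)) / 3 = 19/3 = 6.3333
  S = [[4.9167, 4.5],
 [4.5, 6.3333]].

Step 3 — invert S. det(S) = 4.9167·6.3333 - (4.5)² = 10.8889.
  S^{-1} = (1/det) · [[d, -b], [-b, a]] = [[0.5816, -0.4133],
 [-0.4133, 0.4515]].

Step 4 — quadratic form (x̄ - mu_0)^T · S^{-1} · (x̄ - mu_0):
  S^{-1} · (x̄ - mu_0) = (-0.5204, 0.2908),
  (x̄ - mu_0)^T · [...] = (-1.25)·(-0.5204) + (-0.5)·(0.2908) = 0.5051.

Step 5 — scale by n: T² = 4 · 0.5051 = 2.0204.

T² ≈ 2.0204


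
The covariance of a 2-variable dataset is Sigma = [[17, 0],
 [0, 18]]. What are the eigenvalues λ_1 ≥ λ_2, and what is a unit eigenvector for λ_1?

Step 1 — characteristic polynomial of 2×2 Sigma:
  det(Sigma - λI) = λ² - trace · λ + det = 0.
  trace = 17 + 18 = 35, det = 17·18 - (0)² = 306.
Step 2 — discriminant:
  Δ = trace² - 4·det = 1225 - 1224 = 1.
Step 3 — eigenvalues:
  λ = (trace ± √Δ)/2 = (35 ± 1)/2,
  λ_1 = 18,  λ_2 = 17.

Step 4 — unit eigenvector for λ_1: Sigma is diagonal, so its eigenvectors are the coordinate axes. λ_1 = 18 is the diagonal entry on the second coordinate axis, hence
  v_1 = (0, 1) (||v_1|| = 1).

λ_1 = 18,  λ_2 = 17;  v_1 ≈ (0, 1)


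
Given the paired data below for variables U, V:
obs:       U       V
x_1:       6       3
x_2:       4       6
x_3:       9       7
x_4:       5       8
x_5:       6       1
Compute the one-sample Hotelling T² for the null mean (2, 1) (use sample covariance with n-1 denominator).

Step 1 — sample mean vector:
  mean(U) = (6 + 4 + 9 + 5 + 6) / 5 = 30/5 = 6
  mean(V) = (3 + 6 + 7 + 8 + 1) / 5 = 25/5 = 5
  x̄ = (6, 5),  deviation x̄ - mu_0 = (6, 5) - (2, 1) = (4, 4).

Step 2 — sample covariance matrix, S[i,j] = (1/(n-1)) · Σ_k (x_{k,i} - mean_i) · (x_{k,j} - mean_j), divisor n-1 = 4:
  S[U,U] = ((0)·(0) + (-2)·(-2) + (3)·(3) + (-1)·(-1) + (0)·(0)) / 4 = 14/4 = 3.5
  S[U,V] = ((0)·(-2) + (-2)·(1) + (3)·(2) + (-1)·(3) + (0)·(-4)) / 4 = 1/4 = 0.25
  S[V,V] = ((-2)·(-2) + (1)·(1) + (2)·(2) + (3)·(3) + (-4)·(-4)) / 4 = 34/4 = 8.5
  S = [[3.5, 0.25],
 [0.25, 8.5]].

Step 3 — invert S. det(S) = 3.5·8.5 - (0.25)² = 29.6875.
  S^{-1} = (1/det) · [[d, -b], [-b, a]] = [[0.2863, -0.0084],
 [-0.0084, 0.1179]].

Step 4 — quadratic form (x̄ - mu_0)^T · S^{-1} · (x̄ - mu_0):
  S^{-1} · (x̄ - mu_0) = (1.1116, 0.4379),
  (x̄ - mu_0)^T · [...] = (4)·(1.1116) + (4)·(0.4379) = 6.1979.

Step 5 — scale by n: T² = 5 · 6.1979 = 30.9895.

T² ≈ 30.9895
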